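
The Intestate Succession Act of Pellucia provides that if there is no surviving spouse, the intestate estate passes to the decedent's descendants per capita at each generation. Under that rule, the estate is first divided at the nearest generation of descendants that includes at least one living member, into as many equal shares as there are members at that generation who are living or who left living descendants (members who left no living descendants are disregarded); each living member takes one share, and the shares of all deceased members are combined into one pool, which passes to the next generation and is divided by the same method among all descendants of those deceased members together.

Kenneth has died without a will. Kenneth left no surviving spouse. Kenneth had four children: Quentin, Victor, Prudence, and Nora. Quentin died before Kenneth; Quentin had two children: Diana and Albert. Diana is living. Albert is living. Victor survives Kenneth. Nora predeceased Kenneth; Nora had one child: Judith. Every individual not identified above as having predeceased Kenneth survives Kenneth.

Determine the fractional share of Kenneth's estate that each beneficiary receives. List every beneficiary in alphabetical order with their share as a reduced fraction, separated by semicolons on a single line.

There is no surviving spouse, so the entire estate passes to Kenneth's descendants per capita at each generation.
At generation 1 (Quentin, Victor, Prudence, Nora) there are 4 shares of (1)/4 = 1/4 each.
Living: Victor and Prudence — each takes 1/4.
Deceased: Quentin and Nora. Their combined 1/2 is pooled and carried to generation 2.
At generation 2 (Diana, Albert, Judith) there are 3 shares of (1/2)/3 = 1/6 each.
Living: Diana, Albert, and Judith — each takes 1/6.

Albert 1/6; Diana 1/6; Judith 1/6; Prudence 1/4; Victor 1/4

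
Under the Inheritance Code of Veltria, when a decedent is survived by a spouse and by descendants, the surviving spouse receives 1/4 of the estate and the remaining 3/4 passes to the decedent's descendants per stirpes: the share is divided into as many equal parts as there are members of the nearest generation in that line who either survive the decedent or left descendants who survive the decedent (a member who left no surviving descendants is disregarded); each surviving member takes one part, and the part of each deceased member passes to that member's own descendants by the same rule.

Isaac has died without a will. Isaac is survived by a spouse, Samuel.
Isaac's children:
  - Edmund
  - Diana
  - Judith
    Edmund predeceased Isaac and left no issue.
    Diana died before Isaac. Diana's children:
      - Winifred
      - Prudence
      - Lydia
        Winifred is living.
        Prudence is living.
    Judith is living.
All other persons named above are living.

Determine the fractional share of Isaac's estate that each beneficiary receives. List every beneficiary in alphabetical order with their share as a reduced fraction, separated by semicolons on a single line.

Samuel, as surviving spouse, takes 1/4.
The remaining 3/4 passes to Isaac's descendants per stirpes.
Edmund left no surviving issue, so that branch lapses and is disregarded.
The 3/4 is divided into 2 equal shares of 3/8 among Diana, Judith.
Diana predeceased; the 3/8 allotted to Diana's branch passes to Diana's issue by representation.
The 3/8 is divided into 3 equal shares of 1/8 among Winifred, Prudence, Lydia.
Winifred is living and takes 1/8.
Prudence is living and takes 1/8.
Lydia is living and takes 1/8.
Judith is living and takes 3/8.

Judith 3/8; Lydia 1/8; Prudence 1/8; Samuel 1/4; Winifred 1/8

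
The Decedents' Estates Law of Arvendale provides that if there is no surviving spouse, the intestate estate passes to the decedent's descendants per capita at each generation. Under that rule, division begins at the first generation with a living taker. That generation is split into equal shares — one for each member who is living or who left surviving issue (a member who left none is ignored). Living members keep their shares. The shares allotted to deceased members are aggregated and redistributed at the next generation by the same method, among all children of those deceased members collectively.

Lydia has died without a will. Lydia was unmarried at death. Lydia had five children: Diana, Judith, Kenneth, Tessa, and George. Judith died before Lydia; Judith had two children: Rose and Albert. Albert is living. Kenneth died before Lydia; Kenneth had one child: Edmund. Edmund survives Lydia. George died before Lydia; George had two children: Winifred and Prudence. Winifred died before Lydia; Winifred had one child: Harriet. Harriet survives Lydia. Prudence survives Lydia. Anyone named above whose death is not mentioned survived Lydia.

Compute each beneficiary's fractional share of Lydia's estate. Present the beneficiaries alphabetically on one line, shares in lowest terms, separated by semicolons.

There is no surviving spouse, so the entire estate passes to Lydia's descendants per capita at each generation.
At generation 1 (Diana, Judith, Kenneth, Tessa, George) there are 5 shares of (1)/5 = 1/5 each.
Living: Diana and Tessa — each takes 1/5.
Deceased: Judith, Kenneth, and George. Their combined 3/5 is pooled and carried to generation 2.
At generation 2 (Rose, Albert, Edmund, Winifred, Prudence) there are 5 shares of (3/5)/5 = 3/25 each.
Living: Rose, Albert, Edmund, and Prudence — each takes 3/25.
Deceased: Winifred. That 3/25 share is carried to generation 3.
At generation 3 (Harriet) there are 1 shares of (3/25)/1 = 3/25 each.
Living: Harriet — each takes 3/25.

Albert 3/25; Diana 1/5; Edmund 3/25; Harriet 3/25; Prudence 3/25; Rose 3/25; Tessa 1/5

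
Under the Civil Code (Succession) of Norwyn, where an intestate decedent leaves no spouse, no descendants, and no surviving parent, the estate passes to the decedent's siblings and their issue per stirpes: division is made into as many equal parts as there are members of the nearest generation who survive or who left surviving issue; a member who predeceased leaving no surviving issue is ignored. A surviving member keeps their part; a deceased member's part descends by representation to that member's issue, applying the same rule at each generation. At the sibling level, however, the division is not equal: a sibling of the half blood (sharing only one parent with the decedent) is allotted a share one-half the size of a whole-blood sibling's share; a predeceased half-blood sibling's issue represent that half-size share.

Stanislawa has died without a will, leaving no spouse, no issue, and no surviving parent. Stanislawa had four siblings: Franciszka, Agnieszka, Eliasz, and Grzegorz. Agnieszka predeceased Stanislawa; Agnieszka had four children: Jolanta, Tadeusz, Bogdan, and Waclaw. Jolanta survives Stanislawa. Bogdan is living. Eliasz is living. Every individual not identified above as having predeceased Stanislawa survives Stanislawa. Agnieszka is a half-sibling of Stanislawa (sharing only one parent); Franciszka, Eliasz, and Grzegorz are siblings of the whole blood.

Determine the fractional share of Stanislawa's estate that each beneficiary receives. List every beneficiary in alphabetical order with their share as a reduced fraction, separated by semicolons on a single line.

Bogdan 1/28; Eliasz 2/7; Franciszka 2/7; Grzegorz 2/7; Jolanta 1/28; Tadeusz 1/28; Waclaw 1/28

No spouse, descendants, or parent survives, so the estate passes to Stanislawa's siblings per stirpes.
Half-blood siblings count for one-half the weight of whole-blood siblings at the initial division.
Dividing 1 in proportion to weights (total weight 7/2): Franciszka (weight 1) → 2/7; Agnieszka (weight 1/2) → 1/7; Eliasz (weight 1) → 2/7; Grzegorz (weight 1) → 2/7.
Franciszka is living and takes 2/7.
Agnieszka predeceased; the 1/7 allotted to Agnieszka's branch passes to Agnieszka's issue by representation.
The 1/7 is divided into 4 equal shares of 1/28 among Jolanta, Tadeusz, Bogdan, Waclaw.
Jolanta is living and takes 1/28.
Tadeusz is living and takes 1/28.
Bogdan is living and takes 1/28.
Waclaw is living and takes 1/28.
Eliasz is living and takes 2/7.
Grzegorz is living and takes 2/7.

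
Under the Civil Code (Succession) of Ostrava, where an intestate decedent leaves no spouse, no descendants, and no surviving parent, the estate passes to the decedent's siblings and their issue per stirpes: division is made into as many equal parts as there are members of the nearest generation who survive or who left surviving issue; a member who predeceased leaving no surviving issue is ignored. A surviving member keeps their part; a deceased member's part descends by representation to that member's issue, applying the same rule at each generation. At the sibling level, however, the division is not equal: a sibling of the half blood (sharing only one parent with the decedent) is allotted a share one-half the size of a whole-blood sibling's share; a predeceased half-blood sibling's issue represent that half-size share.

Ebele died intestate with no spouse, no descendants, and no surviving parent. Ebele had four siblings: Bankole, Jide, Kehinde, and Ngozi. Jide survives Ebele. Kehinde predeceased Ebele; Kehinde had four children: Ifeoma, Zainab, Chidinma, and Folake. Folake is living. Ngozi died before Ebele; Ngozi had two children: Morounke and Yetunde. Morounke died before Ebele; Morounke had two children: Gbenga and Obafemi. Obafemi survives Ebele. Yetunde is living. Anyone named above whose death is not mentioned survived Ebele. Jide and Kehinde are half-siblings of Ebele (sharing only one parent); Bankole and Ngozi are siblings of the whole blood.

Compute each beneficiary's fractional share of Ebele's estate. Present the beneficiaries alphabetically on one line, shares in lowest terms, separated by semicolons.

No spouse, descendants, or parent survives, so the estate passes to Ebele's siblings per stirpes.
Half-blood siblings count for one-half the weight of whole-blood siblings at the initial division.
Dividing 1 in proportion to weights (total weight 3): Bankole (weight 1) → 1/3; Jide (weight 1/2) → 1/6; Kehinde (weight 1/2) → 1/6; Ngozi (weight 1) → 1/3.
Bankole is living and takes 1/3.
Jide is living and takes 1/6.
Kehinde predeceased; the 1/6 allotted to Kehinde's branch passes to Kehinde's issue by representation.
The 1/6 is divided into 4 equal shares of 1/24 among Ifeoma, Zainab, Chidinma, Folake.
Ifeoma is living and takes 1/24.
Zainab is living and takes 1/24.
Chidinma is living and takes 1/24.
Folake is living and takes 1/24.
Ngozi predeceased; the 1/3 allotted to Ngozi's branch passes to Ngozi's issue by representation.
The 1/3 is divided into 2 equal shares of 1/6 among Morounke, Yetunde.
Morounke predeceased; the 1/6 allotted to Morounke's branch passes to Morounke's issue by representation.
The 1/6 is divided into 2 equal shares of 1/12 among Gbenga, Obafemi.
Gbenga is living and takes 1/12.
Obafemi is living and takes 1/12.
Yetunde is living and takes 1/6.

Bankole 1/3; Chidinma 1/24; Folake 1/24; Gbenga 1/12; Ifeoma 1/24; Jide 1/6; Obafemi 1/12; Yetunde 1/6; Zainab 1/24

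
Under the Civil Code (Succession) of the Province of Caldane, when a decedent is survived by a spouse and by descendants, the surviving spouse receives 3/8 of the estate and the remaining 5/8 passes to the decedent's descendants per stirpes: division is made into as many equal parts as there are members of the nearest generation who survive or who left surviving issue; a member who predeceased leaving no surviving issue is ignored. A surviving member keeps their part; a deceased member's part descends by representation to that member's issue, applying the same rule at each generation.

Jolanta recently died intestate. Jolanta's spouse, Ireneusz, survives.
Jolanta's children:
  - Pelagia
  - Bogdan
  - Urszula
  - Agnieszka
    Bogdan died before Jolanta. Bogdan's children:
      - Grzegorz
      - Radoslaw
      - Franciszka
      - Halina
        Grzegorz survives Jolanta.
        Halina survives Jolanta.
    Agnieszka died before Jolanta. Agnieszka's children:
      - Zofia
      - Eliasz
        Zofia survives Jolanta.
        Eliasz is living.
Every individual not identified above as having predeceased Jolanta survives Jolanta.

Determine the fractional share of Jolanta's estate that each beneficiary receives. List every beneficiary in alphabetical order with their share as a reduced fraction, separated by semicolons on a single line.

Eliasz 5/64; Franciszka 5/128; Grzegorz 5/128; Halina 5/128; Ireneusz 3/8; Pelagia 5/32; Radoslaw 5/128; Urszula 5/32; Zofia 5/64

Ireneusz, as surviving spouse, takes 3/8.
The remaining 5/8 passes to Jolanta's descendants per stirpes.
The 5/8 is divided into 4 equal shares of 5/32 among Pelagia, Bogdan, Urszula, Agnieszka.
Pelagia is living and takes 5/32.
Bogdan predeceased; the 5/32 allotted to Bogdan's branch passes to Bogdan's issue by representation.
The 5/32 is divided into 4 equal shares of 5/128 among Grzegorz, Radoslaw, Franciszka, Halina.
Grzegorz is living and takes 5/128.
Radoslaw is living and takes 5/128.
Franciszka is living and takes 5/128.
Halina is living and takes 5/128.
Urszula is living and takes 5/32.
Agnieszka predeceased; the 5/32 allotted to Agnieszka's branch passes to Agnieszka's issue by representation.
The 5/32 is divided into 2 equal shares of 5/64 among Zofia, Eliasz.
Zofia is living and takes 5/64.
Eliasz is living and takes 5/64.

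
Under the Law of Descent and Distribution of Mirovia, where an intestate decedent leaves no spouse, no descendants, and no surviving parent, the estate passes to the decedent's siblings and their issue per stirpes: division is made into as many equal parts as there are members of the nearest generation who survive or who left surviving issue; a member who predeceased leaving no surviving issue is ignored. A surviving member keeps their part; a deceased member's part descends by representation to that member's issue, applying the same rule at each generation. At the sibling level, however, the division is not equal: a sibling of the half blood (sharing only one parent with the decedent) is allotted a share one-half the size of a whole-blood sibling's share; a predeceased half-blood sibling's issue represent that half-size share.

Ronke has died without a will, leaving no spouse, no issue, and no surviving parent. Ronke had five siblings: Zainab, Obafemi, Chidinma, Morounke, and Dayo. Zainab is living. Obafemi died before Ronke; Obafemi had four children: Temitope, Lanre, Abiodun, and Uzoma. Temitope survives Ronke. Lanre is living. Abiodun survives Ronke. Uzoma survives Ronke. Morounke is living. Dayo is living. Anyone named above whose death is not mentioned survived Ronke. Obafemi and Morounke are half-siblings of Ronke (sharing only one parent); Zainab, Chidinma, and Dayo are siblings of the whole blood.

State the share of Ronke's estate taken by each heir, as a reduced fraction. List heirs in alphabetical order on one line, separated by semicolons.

Abiodun 1/32; Chidinma 1/4; Dayo 1/4; Lanre 1/32; Morounke 1/8; Temitope 1/32; Uzoma 1/32; Zainab 1/4

No spouse, descendants, or parent survives, so the estate passes to Ronke's siblings per stirpes.
Half-blood siblings count for one-half the weight of whole-blood siblings at the initial division.
Dividing 1 in proportion to weights (total weight 4): Zainab (weight 1) → 1/4; Obafemi (weight 1/2) → 1/8; Chidinma (weight 1) → 1/4; Morounke (weight 1/2) → 1/8; Dayo (weight 1) → 1/4.
Zainab is living and takes 1/4.
Obafemi predeceased; the 1/8 allotted to Obafemi's branch passes to Obafemi's issue by representation.
The 1/8 is divided into 4 equal shares of 1/32 among Temitope, Lanre, Abiodun, Uzoma.
Temitope is living and takes 1/32.
Lanre is living and takes 1/32.
Abiodun is living and takes 1/32.
Uzoma is living and takes 1/32.
Chidinma is living and takes 1/4.
Morounke is living and takes 1/8.
Dayo is living and takes 1/4.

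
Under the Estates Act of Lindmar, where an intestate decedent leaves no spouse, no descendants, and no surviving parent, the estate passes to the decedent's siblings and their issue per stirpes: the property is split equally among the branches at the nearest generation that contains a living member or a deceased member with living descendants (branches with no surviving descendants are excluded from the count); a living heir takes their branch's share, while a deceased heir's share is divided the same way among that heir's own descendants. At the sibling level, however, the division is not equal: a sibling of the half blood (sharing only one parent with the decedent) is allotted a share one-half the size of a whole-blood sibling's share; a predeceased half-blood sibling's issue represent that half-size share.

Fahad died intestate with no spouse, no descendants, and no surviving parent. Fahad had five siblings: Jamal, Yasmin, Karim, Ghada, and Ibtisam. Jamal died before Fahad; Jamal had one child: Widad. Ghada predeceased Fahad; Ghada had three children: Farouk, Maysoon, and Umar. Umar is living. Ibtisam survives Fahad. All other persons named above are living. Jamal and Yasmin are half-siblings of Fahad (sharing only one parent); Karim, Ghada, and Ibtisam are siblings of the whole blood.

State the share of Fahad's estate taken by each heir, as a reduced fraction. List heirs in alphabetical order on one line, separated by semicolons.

No spouse, descendants, or parent survives, so the estate passes to Fahad's siblings per stirpes.
Half-blood siblings count for one-half the weight of whole-blood siblings at the initial division.
Dividing 1 in proportion to weights (total weight 4): Jamal (weight 1/2) → 1/8; Yasmin (weight 1/2) → 1/8; Karim (weight 1) → 1/4; Ghada (weight 1) → 1/4; Ibtisam (weight 1) → 1/4.
Jamal predeceased; the 1/8 allotted to Jamal's branch passes to Jamal's issue by representation.
Widad is the sole taker at this level and receives the full 1/8.
Yasmin is living and takes 1/8.
Karim is living and takes 1/4.
Ghada predeceased; the 1/4 allotted to Ghada's branch passes to Ghada's issue by representation.
The 1/4 is divided into 3 equal shares of 1/12 among Farouk, Maysoon, Umar.
Farouk is living and takes 1/12.
Maysoon is living and takes 1/12.
Umar is living and takes 1/12.
Ibtisam is living and takes 1/4.

Farouk 1/12; Ibtisam 1/4; Karim 1/4; Maysoon 1/12; Umar 1/12; Widad 1/8; Yasmin 1/8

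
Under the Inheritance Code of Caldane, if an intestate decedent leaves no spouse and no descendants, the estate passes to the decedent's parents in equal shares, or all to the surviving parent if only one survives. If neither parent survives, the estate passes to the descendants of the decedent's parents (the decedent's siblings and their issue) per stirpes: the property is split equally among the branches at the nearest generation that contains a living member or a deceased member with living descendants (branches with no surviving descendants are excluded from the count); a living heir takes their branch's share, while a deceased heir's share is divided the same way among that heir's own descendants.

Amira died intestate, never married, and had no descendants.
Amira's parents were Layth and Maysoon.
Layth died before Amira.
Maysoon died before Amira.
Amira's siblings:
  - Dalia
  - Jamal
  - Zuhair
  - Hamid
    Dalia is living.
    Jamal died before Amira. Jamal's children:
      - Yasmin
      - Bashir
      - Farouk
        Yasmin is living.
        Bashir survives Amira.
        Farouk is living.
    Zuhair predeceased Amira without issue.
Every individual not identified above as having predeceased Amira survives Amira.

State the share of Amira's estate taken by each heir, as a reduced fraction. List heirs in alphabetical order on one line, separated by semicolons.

Bashir 1/9; Dalia 1/3; Farouk 1/9; Hamid 1/3; Yasmin 1/9

Neither parent survives and there are no descendants, so the estate passes to Amira's siblings and their issue per stirpes.
Zuhair left no surviving issue, so that branch lapses and is disregarded.
The estate is divided into 3 equal shares of 1/3 among Dalia, Jamal, Hamid.
Dalia is living and takes 1/3.
Jamal predeceased; the 1/3 allotted to Jamal's branch passes to Jamal's issue by representation.
The 1/3 is divided into 3 equal shares of 1/9 among Yasmin, Bashir, Farouk.
Yasmin is living and takes 1/9.
Bashir is living and takes 1/9.
Farouk is living and takes 1/9.
Hamid is living and takes 1/3.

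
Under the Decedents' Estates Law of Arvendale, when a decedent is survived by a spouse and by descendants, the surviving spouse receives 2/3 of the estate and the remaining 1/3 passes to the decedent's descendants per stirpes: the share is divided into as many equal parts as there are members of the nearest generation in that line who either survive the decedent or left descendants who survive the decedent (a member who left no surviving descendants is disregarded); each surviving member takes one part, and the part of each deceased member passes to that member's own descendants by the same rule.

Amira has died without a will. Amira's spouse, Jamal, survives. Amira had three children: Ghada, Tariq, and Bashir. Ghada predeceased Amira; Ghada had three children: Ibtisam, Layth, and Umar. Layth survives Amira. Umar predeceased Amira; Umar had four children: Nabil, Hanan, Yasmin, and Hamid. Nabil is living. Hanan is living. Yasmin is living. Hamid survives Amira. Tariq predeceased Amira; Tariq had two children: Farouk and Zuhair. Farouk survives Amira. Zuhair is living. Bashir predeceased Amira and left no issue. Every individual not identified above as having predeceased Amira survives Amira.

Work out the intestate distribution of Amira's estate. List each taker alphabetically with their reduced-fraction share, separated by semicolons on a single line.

Jamal, as surviving spouse, takes 2/3.
The remaining 1/3 passes to Amira's descendants per stirpes.
Bashir left no surviving issue, so that branch lapses and is disregarded.
The 1/3 is divided into 2 equal shares of 1/6 among Ghada, Tariq.
Ghada predeceased; the 1/6 allotted to Ghada's branch passes to Ghada's issue by representation.
The 1/6 is divided into 3 equal shares of 1/18 among Ibtisam, Layth, Umar.
Ibtisam is living and takes 1/18.
Layth is living and takes 1/18.
Umar predeceased; the 1/18 allotted to Umar's branch passes to Umar's issue by representation.
The 1/18 is divided into 4 equal shares of 1/72 among Nabil, Hanan, Yasmin, Hamid.
Nabil is living and takes 1/72.
Hanan is living and takes 1/72.
Yasmin is living and takes 1/72.
Hamid is living and takes 1/72.
Tariq predeceased; the 1/6 allotted to Tariq's branch passes to Tariq's issue by representation.
The 1/6 is divided into 2 equal shares of 1/12 among Farouk, Zuhair.
Farouk is living and takes 1/12.
Zuhair is living and takes 1/12.

Farouk 1/12; Hamid 1/72; Hanan 1/72; Ibtisam 1/18; Jamal 2/3; Layth 1/18; Nabil 1/72; Yasmin 1/72; Zuhair 1/12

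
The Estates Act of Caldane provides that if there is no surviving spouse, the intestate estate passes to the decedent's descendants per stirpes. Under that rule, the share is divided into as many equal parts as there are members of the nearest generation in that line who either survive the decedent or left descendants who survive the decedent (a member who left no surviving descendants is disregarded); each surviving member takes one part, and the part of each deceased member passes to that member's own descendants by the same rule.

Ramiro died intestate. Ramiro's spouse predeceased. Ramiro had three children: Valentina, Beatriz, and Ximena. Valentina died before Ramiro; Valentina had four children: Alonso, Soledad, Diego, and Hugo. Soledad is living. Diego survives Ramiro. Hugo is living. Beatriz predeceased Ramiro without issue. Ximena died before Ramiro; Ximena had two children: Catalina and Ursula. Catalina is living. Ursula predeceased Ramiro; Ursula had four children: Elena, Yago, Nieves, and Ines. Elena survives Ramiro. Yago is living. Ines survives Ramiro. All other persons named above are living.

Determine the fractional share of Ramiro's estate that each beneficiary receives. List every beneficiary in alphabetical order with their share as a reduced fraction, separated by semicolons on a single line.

Alonso 1/8; Catalina 1/4; Diego 1/8; Elena 1/16; Hugo 1/8; Ines 1/16; Nieves 1/16; Soledad 1/8; Yago 1/16

There is no surviving spouse, so the entire estate passes to Ramiro's descendants per stirpes.
Beatriz left no surviving issue, so that branch lapses and is disregarded.
The estate is divided into 2 equal shares of 1/2 among Valentina, Ximena.
Valentina predeceased; the 1/2 allotted to Valentina's branch passes to Valentina's issue by representation.
The 1/2 is divided into 4 equal shares of 1/8 among Alonso, Soledad, Diego, Hugo.
Alonso is living and takes 1/8.
Soledad is living and takes 1/8.
Diego is living and takes 1/8.
Hugo is living and takes 1/8.
Ximena predeceased; the 1/2 allotted to Ximena's branch passes to Ximena's issue by representation.
The 1/2 is divided into 2 equal shares of 1/4 among Catalina, Ursula.
Catalina is living and takes 1/4.
Ursula predeceased; the 1/4 allotted to Ursula's branch passes to Ursula's issue by representation.
The 1/4 is divided into 4 equal shares of 1/16 among Elena, Yago, Nieves, Ines.
Elena is living and takes 1/16.
Yago is living and takes 1/16.
Nieves is living and takes 1/16.
Ines is living and takes 1/16.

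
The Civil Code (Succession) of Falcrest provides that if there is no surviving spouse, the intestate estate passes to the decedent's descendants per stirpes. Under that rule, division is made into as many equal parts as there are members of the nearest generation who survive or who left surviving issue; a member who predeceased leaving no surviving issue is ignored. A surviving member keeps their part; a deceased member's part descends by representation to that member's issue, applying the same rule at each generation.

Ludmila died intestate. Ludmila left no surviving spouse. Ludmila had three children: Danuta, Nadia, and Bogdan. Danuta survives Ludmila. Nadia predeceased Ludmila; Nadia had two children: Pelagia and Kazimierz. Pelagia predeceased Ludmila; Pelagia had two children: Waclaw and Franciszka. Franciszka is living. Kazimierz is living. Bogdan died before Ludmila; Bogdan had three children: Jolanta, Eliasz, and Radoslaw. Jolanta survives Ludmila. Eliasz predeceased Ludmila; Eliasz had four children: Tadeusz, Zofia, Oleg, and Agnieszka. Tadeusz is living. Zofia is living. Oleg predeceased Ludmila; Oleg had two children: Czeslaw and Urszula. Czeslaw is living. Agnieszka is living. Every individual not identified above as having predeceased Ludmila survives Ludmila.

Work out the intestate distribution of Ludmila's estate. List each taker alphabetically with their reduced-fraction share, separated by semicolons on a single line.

Agnieszka 1/36; Czeslaw 1/72; Danuta 1/3; Franciszka 1/12; Jolanta 1/9; Kazimierz 1/6; Radoslaw 1/9; Tadeusz 1/36; Urszula 1/72; Waclaw 1/12; Zofia 1/36

There is no surviving spouse, so the entire estate passes to Ludmila's descendants per stirpes.
The estate is divided into 3 equal shares of 1/3 among Danuta, Nadia, Bogdan.
Danuta is living and takes 1/3.
Nadia predeceased; the 1/3 allotted to Nadia's branch passes to Nadia's issue by representation.
The 1/3 is divided into 2 equal shares of 1/6 among Pelagia, Kazimierz.
Pelagia predeceased; the 1/6 allotted to Pelagia's branch passes to Pelagia's issue by representation.
The 1/6 is divided into 2 equal shares of 1/12 among Waclaw, Franciszka.
Waclaw is living and takes 1/12.
Franciszka is living and takes 1/12.
Kazimierz is living and takes 1/6.
Bogdan predeceased; the 1/3 allotted to Bogdan's branch passes to Bogdan's issue by representation.
The 1/3 is divided into 3 equal shares of 1/9 among Jolanta, Eliasz, Radoslaw.
Jolanta is living and takes 1/9.
Eliasz predeceased; the 1/9 allotted to Eliasz's branch passes to Eliasz's issue by representation.
The 1/9 is divided into 4 equal shares of 1/36 among Tadeusz, Zofia, Oleg, Agnieszka.
Tadeusz is living and takes 1/36.
Zofia is living and takes 1/36.
Oleg predeceased; the 1/36 allotted to Oleg's branch passes to Oleg's issue by representation.
The 1/36 is divided into 2 equal shares of 1/72 among Czeslaw, Urszula.
Czeslaw is living and takes 1/72.
Urszula is living and takes 1/72.
Agnieszka is living and takes 1/36.
Radoslaw is living and takes 1/9.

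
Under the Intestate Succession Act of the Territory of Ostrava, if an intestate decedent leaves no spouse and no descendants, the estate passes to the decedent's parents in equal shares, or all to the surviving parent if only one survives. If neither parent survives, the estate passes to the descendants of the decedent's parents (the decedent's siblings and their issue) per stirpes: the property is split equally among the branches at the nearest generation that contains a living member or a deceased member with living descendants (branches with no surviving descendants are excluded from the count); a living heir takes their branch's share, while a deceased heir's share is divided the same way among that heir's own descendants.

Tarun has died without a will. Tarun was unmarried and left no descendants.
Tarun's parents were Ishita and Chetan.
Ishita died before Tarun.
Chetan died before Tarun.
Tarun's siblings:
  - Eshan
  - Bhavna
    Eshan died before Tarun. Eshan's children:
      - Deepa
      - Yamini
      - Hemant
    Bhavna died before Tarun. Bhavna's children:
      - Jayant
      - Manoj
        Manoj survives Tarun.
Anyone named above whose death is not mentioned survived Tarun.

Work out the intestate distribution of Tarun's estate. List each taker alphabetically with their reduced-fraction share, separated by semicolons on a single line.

Neither parent survives and there are no descendants, so the estate passes to Tarun's siblings and their issue per stirpes.
The estate is divided into 2 equal shares of 1/2 among Eshan, Bhavna.
Eshan predeceased; the 1/2 allotted to Eshan's branch passes to Eshan's issue by representation.
The 1/2 is divided into 3 equal shares of 1/6 among Deepa, Yamini, Hemant.
Deepa is living and takes 1/6.
Yamini is living and takes 1/6.
Hemant is living and takes 1/6.
Bhavna predeceased; the 1/2 allotted to Bhavna's branch passes to Bhavna's issue by representation.
The 1/2 is divided into 2 equal shares of 1/4 among Jayant, Manoj.
Jayant is living and takes 1/4.
Manoj is living and takes 1/4.

Deepa 1/6; Hemant 1/6; Jayant 1/4; Manoj 1/4; Yamini 1/6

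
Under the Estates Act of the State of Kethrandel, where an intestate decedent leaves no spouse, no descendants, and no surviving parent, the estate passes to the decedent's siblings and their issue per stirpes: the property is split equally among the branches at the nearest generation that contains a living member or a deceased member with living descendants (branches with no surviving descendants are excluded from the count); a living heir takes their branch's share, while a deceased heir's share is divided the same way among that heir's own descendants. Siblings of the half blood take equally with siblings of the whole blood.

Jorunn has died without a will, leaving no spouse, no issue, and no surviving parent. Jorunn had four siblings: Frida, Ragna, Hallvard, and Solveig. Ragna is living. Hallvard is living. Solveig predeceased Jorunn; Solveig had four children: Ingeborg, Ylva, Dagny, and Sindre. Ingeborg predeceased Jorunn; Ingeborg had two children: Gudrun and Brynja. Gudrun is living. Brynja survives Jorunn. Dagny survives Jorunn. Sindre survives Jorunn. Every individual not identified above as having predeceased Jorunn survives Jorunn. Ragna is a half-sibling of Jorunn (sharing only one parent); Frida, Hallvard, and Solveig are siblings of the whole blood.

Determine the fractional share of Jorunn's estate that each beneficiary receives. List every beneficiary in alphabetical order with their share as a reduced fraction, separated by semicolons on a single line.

No spouse, descendants, or parent survives, so the estate passes to Jorunn's siblings per stirpes.
Half-blood and whole-blood siblings take equally under the stated rule.
The estate is divided into 4 equal shares of 1/4 among Frida, Ragna, Hallvard, Solveig.
Frida is living and takes 1/4.
Ragna is living and takes 1/4.
Hallvard is living and takes 1/4.
Solveig predeceased; the 1/4 allotted to Solveig's branch passes to Solveig's issue by representation.
The 1/4 is divided into 4 equal shares of 1/16 among Ingeborg, Ylva, Dagny, Sindre.
Ingeborg predeceased; the 1/16 allotted to Ingeborg's branch passes to Ingeborg's issue by representation.
The 1/16 is divided into 2 equal shares of 1/32 among Gudrun, Brynja.
Gudrun is living and takes 1/32.
Brynja is living and takes 1/32.
Ylva is living and takes 1/16.
Dagny is living and takes 1/16.
Sindre is living and takes 1/16.

Brynja 1/32; Dagny 1/16; Frida 1/4; Gudrun 1/32; Hallvard 1/4; Ragna 1/4; Sindre 1/16; Ylva 1/16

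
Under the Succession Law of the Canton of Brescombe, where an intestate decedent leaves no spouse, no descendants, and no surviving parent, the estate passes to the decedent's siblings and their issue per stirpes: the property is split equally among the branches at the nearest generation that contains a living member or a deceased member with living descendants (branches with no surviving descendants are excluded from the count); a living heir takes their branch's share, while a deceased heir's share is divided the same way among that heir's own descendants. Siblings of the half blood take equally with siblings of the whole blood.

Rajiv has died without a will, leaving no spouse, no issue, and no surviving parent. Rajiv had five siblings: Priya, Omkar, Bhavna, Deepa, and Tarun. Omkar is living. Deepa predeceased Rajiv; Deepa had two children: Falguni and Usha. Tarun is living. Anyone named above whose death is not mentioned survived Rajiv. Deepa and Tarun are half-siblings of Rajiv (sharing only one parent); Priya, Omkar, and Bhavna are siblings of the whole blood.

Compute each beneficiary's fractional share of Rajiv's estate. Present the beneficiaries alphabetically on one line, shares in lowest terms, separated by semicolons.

Bhavna 1/5; Falguni 1/10; Omkar 1/5; Priya 1/5; Tarun 1/5; Usha 1/10

No spouse, descendants, or parent survives, so the estate passes to Rajiv's siblings per stirpes.
Half-blood and whole-blood siblings take equally under the stated rule.
The estate is divided into 5 equal shares of 1/5 among Priya, Omkar, Bhavna, Deepa, Tarun.
Priya is living and takes 1/5.
Omkar is living and takes 1/5.
Bhavna is living and takes 1/5.
Deepa predeceased; the 1/5 allotted to Deepa's branch passes to Deepa's issue by representation.
The 1/5 is divided into 2 equal shares of 1/10 among Falguni, Usha.
Falguni is living and takes 1/10.
Usha is living and takes 1/10.
Tarun is living and takes 1/5.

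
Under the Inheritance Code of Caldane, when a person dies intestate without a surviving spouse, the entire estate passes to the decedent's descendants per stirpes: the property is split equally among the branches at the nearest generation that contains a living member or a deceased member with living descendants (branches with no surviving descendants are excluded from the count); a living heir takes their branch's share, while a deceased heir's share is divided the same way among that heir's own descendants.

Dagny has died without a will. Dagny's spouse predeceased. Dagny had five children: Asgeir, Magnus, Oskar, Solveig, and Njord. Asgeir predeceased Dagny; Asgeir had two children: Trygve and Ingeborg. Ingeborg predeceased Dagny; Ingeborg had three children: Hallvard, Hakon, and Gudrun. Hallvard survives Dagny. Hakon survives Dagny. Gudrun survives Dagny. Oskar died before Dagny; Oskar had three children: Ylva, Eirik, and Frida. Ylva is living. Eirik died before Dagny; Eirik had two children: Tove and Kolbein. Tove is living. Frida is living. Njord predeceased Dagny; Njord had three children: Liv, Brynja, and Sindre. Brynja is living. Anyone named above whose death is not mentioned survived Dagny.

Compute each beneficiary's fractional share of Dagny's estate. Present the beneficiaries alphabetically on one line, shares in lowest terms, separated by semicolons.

There is no surviving spouse, so the entire estate passes to Dagny's descendants per stirpes.
The estate is divided into 5 equal shares of 1/5 among Asgeir, Magnus, Oskar, Solveig, Njord.
Asgeir predeceased; the 1/5 allotted to Asgeir's branch passes to Asgeir's issue by representation.
The 1/5 is divided into 2 equal shares of 1/10 among Trygve, Ingeborg.
Trygve is living and takes 1/10.
Ingeborg predeceased; the 1/10 allotted to Ingeborg's branch passes to Ingeborg's issue by representation.
The 1/10 is divided into 3 equal shares of 1/30 among Hallvard, Hakon, Gudrun.
Hallvard is living and takes 1/30.
Hakon is living and takes 1/30.
Gudrun is living and takes 1/30.
Magnus is living and takes 1/5.
Oskar predeceased; the 1/5 allotted to Oskar's branch passes to Oskar's issue by representation.
The 1/5 is divided into 3 equal shares of 1/15 among Ylva, Eirik, Frida.
Ylva is living and takes 1/15.
Eirik predeceased; the 1/15 allotted to Eirik's branch passes to Eirik's issue by representation.
The 1/15 is divided into 2 equal shares of 1/30 among Tove, Kolbein.
Tove is living and takes 1/30.
Kolbein is living and takes 1/30.
Frida is living and takes 1/15.
Solveig is living and takes 1/5.
Njord predeceased; the 1/5 allotted to Njord's branch passes to Njord's issue by representation.
The 1/5 is divided into 3 equal shares of 1/15 among Liv, Brynja, Sindre.
Liv is living and takes 1/15.
Brynja is living and takes 1/15.
Sindre is living and takes 1/15.

Brynja 1/15; Frida 1/15; Gudrun 1/30; Hakon 1/30; Hallvard 1/30; Kolbein 1/30; Liv 1/15; Magnus 1/5; Sindre 1/15; Solveig 1/5; Tove 1/30; Trygve 1/10; Ylva 1/15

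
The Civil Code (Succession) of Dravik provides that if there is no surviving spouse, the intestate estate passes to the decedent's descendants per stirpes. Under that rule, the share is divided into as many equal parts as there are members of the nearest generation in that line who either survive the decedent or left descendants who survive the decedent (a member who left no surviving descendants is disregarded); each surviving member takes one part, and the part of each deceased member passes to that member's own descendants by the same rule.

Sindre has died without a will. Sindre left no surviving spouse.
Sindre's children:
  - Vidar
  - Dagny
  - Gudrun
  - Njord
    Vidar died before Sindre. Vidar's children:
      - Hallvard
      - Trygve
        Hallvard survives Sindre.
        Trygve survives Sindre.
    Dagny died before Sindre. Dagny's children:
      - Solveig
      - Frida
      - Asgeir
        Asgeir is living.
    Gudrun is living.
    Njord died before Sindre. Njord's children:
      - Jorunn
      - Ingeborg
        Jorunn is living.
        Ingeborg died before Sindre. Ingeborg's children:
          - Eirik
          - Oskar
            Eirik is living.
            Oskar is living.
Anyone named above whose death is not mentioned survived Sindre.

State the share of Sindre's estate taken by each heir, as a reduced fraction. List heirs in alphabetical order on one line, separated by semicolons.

There is no surviving spouse, so the entire estate passes to Sindre's descendants per stirpes.
The estate is divided into 4 equal shares of 1/4 among Vidar, Dagny, Gudrun, Njord.
Vidar predeceased; the 1/4 allotted to Vidar's branch passes to Vidar's issue by representation.
The 1/4 is divided into 2 equal shares of 1/8 among Hallvard, Trygve.
Hallvard is living and takes 1/8.
Trygve is living and takes 1/8.
Dagny predeceased; the 1/4 allotted to Dagny's branch passes to Dagny's issue by representation.
The 1/4 is divided into 3 equal shares of 1/12 among Solveig, Frida, Asgeir.
Solveig is living and takes 1/12.
Frida is living and takes 1/12.
Asgeir is living and takes 1/12.
Gudrun is living and takes 1/4.
Njord predeceased; the 1/4 allotted to Njord's branch passes to Njord's issue by representation.
The 1/4 is divided into 2 equal shares of 1/8 among Jorunn, Ingeborg.
Jorunn is living and takes 1/8.
Ingeborg predeceased; the 1/8 allotted to Ingeborg's branch passes to Ingeborg's issue by representation.
The 1/8 is divided into 2 equal shares of 1/16 among Eirik, Oskar.
Eirik is living and takes 1/16.
Oskar is living and takes 1/16.

Asgeir 1/12; Eirik 1/16; Frida 1/12; Gudrun 1/4; Hallvard 1/8; Jorunn 1/8; Oskar 1/16; Solveig 1/12; Trygve 1/8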